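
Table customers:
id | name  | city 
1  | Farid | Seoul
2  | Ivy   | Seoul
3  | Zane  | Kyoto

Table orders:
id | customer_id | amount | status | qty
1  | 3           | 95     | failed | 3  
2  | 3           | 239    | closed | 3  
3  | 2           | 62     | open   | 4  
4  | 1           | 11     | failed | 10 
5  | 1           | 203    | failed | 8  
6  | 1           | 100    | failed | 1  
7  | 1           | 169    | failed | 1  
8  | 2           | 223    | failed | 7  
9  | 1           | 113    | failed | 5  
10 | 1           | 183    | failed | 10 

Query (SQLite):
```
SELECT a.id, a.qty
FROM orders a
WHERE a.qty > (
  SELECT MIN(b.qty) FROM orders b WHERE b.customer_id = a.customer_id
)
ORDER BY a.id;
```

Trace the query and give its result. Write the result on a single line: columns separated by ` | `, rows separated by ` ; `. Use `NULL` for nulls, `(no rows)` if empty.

For each orders row a, compute MIN(qty) over rows sharing a.customer_id.
Keep row a if a.qty > that per-group MIN.
  customer_id=1: MIN(qty) = 1
  customer_id=2: MIN(qty) = 4
  customer_id=3: MIN(qty) = 3

4 | 10 ; 5 | 8 ; 8 | 7 ; 9 | 5 ; 10 | 10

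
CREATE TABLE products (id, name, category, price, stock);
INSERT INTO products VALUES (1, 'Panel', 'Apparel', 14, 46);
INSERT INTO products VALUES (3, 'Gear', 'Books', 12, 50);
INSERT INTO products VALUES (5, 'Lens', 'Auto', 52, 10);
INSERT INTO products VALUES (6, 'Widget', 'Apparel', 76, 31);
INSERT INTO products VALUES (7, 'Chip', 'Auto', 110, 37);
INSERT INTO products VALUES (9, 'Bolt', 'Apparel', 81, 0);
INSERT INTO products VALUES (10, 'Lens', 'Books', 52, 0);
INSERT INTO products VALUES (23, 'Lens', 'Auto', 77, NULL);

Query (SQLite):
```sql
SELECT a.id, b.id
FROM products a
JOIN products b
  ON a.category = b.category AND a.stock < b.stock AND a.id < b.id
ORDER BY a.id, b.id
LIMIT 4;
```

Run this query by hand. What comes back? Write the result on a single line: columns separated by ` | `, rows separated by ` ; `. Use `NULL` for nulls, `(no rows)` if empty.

5 | 7

Pairs (a,b) with same category, a.stock < b.stock, a.id < b.id.
category groups: Apparel:{1,6,9} Auto:{5,7,23} Books:{3,10}
Ordered by (a.id, b.id); first 4.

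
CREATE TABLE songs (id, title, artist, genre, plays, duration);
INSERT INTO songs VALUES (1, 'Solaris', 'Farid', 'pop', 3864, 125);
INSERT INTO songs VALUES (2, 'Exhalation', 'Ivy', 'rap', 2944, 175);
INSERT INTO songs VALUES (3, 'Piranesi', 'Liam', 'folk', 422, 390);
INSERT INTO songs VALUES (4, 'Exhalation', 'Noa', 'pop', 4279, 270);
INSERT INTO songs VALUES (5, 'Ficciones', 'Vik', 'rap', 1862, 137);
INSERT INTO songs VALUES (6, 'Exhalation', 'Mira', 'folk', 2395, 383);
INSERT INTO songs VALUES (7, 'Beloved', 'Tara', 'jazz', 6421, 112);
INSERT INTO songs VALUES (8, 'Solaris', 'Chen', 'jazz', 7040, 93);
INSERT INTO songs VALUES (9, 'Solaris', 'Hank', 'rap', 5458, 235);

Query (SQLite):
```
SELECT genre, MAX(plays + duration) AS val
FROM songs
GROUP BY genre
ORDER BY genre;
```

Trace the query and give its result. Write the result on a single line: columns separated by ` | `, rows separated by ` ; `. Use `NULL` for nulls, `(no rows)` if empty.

For each row compute plays + duration.
Group by genre; take MAX of the expression per group.
  folk: ids {3, 6} → MAX(plays + duration)=2778
  jazz: ids {7, 8} → MAX(plays + duration)=7133
  pop: ids {1, 4} → MAX(plays + duration)=4549
  rap: ids {2, 5, 9} → MAX(plays + duration)=5693

folk | 2778 ; jazz | 7133 ; pop | 4549 ; rap | 5693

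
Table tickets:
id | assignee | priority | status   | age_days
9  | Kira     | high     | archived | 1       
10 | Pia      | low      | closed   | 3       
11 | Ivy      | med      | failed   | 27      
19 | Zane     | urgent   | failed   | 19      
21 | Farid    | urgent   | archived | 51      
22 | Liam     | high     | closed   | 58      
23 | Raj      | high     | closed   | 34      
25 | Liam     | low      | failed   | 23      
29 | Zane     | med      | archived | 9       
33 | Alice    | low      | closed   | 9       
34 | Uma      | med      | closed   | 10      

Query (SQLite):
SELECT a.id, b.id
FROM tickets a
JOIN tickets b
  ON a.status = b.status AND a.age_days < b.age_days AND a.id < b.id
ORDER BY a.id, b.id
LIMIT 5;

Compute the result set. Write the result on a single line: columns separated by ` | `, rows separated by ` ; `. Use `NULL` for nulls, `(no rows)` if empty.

Pairs (a,b) with same status, a.age_days < b.age_days, a.id < b.id.
status groups: archived:{9,21,29} closed:{10,22,23,33,34} failed:{11,19,25}
Ordered by (a.id, b.id); first 5.

9 | 21 ; 9 | 29 ; 10 | 22 ; 10 | 23 ; 10 | 33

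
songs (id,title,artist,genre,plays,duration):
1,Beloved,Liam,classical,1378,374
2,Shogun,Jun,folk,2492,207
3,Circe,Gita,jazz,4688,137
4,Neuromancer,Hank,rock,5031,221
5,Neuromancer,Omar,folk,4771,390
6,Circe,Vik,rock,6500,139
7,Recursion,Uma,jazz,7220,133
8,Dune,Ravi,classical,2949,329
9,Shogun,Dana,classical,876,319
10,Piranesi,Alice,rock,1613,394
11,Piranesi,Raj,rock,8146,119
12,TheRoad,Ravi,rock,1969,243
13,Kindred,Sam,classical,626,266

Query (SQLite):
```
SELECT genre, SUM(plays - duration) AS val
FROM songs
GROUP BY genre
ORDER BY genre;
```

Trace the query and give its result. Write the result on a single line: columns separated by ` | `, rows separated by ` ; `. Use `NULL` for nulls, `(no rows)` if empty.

For each row compute plays - duration.
Group by genre; take SUM of the expression per group.
  classical: ids {1, 8, 9, 13} → SUM(plays - duration)=4541
  folk: ids {2, 5} → SUM(plays - duration)=6666
  jazz: ids {3, 7} → SUM(plays - duration)=11638
  rock: ids {4, 6, 10, 11, 12} → SUM(plays - duration)=22143

classical | 4541 ; folk | 6666 ; jazz | 11638 ; rock | 22143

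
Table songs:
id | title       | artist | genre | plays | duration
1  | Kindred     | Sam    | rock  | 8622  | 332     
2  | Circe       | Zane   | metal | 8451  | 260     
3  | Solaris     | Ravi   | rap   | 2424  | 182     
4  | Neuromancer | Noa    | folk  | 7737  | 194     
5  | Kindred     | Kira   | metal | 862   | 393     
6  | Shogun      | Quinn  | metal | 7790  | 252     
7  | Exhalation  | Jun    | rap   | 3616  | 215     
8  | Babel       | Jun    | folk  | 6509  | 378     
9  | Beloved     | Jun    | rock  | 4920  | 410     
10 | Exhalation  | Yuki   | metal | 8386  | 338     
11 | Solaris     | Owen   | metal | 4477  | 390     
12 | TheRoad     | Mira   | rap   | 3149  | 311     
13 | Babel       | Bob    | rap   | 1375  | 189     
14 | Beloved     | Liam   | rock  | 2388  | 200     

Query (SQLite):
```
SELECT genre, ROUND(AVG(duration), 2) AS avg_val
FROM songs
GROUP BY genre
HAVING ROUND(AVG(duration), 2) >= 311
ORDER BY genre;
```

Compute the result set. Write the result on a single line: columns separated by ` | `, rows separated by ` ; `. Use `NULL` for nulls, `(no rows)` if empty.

metal | 326.6 ; rock | 314

Partition songs by genre; compute ROUND(AVG(duration), 2) within each group.
HAVING: keep groups where ROUND(AVG(duration), 2) >= 311.
  folk: ids {4, 8} → ROUND(AVG(duration), 2)=286
  metal: ids {2, 5, 6, 10, 11} → ROUND(AVG(duration), 2)=326.6
  rap: ids {3, 7, 12, 13} → ROUND(AVG(duration), 2)=224.25
  rock: ids {1, 9, 14} → ROUND(AVG(duration), 2)=314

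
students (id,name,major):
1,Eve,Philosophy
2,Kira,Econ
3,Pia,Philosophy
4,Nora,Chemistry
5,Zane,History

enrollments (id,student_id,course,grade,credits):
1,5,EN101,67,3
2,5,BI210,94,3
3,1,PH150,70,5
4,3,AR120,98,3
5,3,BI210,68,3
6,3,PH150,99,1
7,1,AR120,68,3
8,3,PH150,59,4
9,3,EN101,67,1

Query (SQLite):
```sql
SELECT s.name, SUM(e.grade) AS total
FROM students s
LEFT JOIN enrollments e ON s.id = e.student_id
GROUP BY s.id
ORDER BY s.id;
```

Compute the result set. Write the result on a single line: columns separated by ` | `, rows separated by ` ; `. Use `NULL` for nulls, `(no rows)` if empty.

LEFT JOIN keeps every students row; unmatched ones get NULL for enrollments columns.
Group by students.id and compute SUM(e.grade). SUM over an all-NULL group is NULL.
  1: ids {3, 7} → SUM(e.grade)=138
  2: ids {—} → SUM(e.grade)=NULL
  3: ids {4, 5, 6, 8, 9} → SUM(e.grade)=391
  4: ids {—} → SUM(e.grade)=NULL
  5: ids {1, 2} → SUM(e.grade)=161

Eve | 138 ; Kira | NULL ; Pia | 391 ; Nora | NULL ; Zane | 161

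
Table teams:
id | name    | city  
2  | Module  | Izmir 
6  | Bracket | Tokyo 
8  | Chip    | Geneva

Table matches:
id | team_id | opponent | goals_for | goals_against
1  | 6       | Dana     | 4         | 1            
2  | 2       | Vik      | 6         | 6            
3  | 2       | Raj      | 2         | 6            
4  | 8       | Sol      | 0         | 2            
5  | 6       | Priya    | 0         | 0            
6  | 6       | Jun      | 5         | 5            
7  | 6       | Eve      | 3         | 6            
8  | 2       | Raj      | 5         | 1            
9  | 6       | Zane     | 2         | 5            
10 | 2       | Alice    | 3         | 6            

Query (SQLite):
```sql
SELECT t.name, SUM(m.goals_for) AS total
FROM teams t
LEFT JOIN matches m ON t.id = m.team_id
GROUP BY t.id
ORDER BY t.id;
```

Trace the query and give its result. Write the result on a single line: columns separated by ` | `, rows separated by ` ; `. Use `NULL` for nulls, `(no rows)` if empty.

Module | 16 ; Bracket | 14 ; Chip | 0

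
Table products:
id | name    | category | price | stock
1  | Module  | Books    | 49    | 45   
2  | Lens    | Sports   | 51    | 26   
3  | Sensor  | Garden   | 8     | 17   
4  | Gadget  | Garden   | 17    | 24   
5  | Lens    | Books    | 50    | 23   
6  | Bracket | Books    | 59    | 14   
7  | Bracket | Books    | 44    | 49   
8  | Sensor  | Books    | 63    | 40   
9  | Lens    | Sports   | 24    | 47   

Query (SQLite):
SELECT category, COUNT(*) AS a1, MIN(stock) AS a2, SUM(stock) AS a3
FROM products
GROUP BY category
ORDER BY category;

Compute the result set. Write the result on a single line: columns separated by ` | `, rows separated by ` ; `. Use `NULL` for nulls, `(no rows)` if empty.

Group products by category.
Per group compute: COUNT(*), MIN(stock), SUM(stock).
  Books: ids {1, 5, 6, 7, 8} → COUNT(*)=5, MIN(stock)=14, SUM(stock)=171
  Garden: ids {3, 4} → COUNT(*)=2, MIN(stock)=17, SUM(stock)=41
  Sports: ids {2, 9} → COUNT(*)=2, MIN(stock)=26, SUM(stock)=73

Books | 5 | 14 | 171 ; Garden | 2 | 17 | 41 ; Sports | 2 | 26 | 73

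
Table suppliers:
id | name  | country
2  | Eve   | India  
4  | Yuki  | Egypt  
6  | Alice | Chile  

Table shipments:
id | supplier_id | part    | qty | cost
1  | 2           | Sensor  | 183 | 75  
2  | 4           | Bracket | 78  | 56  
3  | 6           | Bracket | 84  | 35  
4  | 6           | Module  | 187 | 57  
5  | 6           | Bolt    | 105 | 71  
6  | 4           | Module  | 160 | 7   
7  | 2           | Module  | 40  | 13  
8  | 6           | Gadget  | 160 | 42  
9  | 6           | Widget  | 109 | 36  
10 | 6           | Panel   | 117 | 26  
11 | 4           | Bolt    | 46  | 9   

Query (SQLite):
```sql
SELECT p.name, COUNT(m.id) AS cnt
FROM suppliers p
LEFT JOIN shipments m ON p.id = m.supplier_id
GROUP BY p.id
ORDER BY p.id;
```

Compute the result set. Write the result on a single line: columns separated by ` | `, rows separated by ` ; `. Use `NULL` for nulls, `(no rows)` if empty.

LEFT JOIN keeps every suppliers row; unmatched ones get NULL for shipments columns.
Group by suppliers.id and compute COUNT(m.id). COUNT(col) of an all-NULL group is 0.
  2: ids {1, 7} → COUNT(m.id)=2
  4: ids {2, 6, 11} → COUNT(m.id)=3
  6: ids {3, 4, 5, 8, 9, 10} → COUNT(m.id)=6

Eve | 2 ; Yuki | 3 ; Alice | 6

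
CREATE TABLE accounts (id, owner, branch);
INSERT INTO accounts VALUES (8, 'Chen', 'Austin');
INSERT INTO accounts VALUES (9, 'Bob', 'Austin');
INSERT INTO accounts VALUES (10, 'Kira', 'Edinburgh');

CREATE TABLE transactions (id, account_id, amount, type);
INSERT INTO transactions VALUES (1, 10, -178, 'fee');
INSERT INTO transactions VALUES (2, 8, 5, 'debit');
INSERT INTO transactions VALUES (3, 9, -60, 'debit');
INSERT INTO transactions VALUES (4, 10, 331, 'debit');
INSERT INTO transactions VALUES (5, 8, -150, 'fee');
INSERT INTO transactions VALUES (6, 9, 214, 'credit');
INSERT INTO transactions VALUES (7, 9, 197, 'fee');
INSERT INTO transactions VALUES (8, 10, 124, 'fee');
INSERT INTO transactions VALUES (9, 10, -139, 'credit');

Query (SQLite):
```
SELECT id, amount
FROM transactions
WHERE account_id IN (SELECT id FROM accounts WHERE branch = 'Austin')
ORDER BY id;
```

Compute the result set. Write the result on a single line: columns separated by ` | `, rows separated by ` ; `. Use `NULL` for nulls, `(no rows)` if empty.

Inner query: accounts.id where branch = 'Austin'.
Outer: keep transactions rows whose account_id is in that set.
Inner query → {8, 9}

2 | 5 ; 3 | -60 ; 5 | -150 ; 6 | 214 ; 7 | 197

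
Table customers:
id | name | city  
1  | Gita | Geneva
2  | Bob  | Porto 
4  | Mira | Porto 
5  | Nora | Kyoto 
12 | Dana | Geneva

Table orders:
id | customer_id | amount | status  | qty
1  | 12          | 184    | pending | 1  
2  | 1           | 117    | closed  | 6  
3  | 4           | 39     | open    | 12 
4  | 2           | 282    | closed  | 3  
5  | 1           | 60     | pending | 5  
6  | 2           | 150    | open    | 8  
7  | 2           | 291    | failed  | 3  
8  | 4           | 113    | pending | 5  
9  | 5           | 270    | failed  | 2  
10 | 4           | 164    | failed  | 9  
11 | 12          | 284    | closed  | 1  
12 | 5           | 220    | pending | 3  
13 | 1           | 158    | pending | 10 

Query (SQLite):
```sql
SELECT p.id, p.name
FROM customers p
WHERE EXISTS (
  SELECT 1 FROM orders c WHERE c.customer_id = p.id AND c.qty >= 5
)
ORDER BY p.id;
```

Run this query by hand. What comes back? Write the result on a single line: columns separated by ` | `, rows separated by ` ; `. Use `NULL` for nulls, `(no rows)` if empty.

1 | Gita ; 2 | Bob ; 4 | Mira

For each customers row, check whether any orders with matching customer_id has qty >= 5.
Keep rows where that is true.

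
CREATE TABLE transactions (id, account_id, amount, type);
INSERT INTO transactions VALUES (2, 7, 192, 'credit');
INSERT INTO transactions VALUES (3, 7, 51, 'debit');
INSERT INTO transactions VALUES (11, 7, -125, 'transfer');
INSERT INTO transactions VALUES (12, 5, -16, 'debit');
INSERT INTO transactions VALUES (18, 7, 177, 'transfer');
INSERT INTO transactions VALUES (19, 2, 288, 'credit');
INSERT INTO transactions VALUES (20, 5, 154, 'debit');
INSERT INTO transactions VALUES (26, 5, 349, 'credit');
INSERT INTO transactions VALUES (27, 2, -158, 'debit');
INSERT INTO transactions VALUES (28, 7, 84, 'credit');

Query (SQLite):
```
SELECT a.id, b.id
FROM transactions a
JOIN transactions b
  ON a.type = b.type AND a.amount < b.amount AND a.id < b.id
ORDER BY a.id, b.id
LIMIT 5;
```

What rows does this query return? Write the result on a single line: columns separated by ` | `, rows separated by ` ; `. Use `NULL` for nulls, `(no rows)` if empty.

2 | 19 ; 2 | 26 ; 3 | 20 ; 11 | 18 ; 12 | 20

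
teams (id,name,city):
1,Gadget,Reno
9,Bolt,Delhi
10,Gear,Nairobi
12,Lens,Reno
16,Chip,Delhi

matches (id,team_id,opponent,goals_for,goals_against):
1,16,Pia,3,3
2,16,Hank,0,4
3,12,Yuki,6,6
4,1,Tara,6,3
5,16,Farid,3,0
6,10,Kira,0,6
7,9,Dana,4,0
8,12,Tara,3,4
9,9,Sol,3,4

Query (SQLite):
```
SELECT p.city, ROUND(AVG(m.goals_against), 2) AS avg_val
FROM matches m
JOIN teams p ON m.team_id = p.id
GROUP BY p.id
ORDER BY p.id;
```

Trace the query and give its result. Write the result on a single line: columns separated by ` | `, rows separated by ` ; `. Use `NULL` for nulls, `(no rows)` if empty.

Reno | 3 ; Delhi | 2 ; Nairobi | 6 ; Reno | 5 ; Delhi | 2.33

Join each matches row to its teams via team_id.
Group joined rows by teams.id; compute ROUND(AVG(m.goals_against), 2) per group.
  1: ids {4} → ROUND(AVG(m.goals_against), 2)=3
  9: ids {7, 9} → ROUND(AVG(m.goals_against), 2)=2
  10: ids {6} → ROUND(AVG(m.goals_against), 2)=6
  12: ids {3, 8} → ROUND(AVG(m.goals_against), 2)=5
  16: ids {1, 2, 5} → ROUND(AVG(m.goals_against), 2)=2.33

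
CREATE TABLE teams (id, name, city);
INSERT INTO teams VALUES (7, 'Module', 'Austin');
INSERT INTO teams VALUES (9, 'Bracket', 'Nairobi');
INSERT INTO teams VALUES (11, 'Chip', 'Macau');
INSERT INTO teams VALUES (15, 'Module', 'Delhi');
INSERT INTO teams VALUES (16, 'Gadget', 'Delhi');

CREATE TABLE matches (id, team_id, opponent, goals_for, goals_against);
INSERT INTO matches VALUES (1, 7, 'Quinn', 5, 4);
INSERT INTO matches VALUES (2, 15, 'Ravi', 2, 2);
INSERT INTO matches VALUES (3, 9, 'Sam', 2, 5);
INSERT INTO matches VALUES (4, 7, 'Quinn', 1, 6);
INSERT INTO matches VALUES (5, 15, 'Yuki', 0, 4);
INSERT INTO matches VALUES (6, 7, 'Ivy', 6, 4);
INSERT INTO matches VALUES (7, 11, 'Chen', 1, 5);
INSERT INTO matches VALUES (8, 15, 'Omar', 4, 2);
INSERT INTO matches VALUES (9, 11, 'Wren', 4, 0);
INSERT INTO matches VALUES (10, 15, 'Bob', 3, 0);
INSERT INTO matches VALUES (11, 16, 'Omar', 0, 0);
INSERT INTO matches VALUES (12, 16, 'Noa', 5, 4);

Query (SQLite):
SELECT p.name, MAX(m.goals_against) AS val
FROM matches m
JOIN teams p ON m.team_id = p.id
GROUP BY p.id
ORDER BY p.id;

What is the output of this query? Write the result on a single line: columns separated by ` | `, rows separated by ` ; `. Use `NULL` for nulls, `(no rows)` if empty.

Join each matches row to its teams via team_id.
Group joined rows by teams.id; compute MAX(m.goals_against) per group.
  7: ids {1, 4, 6} → MAX(m.goals_against)=6
  9: ids {3} → MAX(m.goals_against)=5
  11: ids {7, 9} → MAX(m.goals_against)=5
  15: ids {2, 5, 8, 10} → MAX(m.goals_against)=4
  16: ids {11, 12} → MAX(m.goals_against)=4

Module | 6 ; Bracket | 5 ; Chip | 5 ; Module | 4 ; Gadget | 4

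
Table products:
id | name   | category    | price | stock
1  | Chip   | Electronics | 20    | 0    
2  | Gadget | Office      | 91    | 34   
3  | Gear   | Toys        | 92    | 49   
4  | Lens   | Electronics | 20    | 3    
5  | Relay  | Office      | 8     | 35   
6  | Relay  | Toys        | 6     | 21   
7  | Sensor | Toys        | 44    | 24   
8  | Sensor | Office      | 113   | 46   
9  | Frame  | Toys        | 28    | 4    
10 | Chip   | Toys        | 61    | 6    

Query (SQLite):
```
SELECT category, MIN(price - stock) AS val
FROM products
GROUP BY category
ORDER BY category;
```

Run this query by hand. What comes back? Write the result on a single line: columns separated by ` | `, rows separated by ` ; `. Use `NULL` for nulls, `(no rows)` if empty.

Electronics | 17 ; Office | -27 ; Toys | -15

For each row compute price - stock.
Group by category; take MIN of the expression per group.
  Electronics: ids {1, 4} → MIN(price - stock)=17
  Office: ids {2, 5, 8} → MIN(price - stock)=-27
  Toys: ids {3, 6, 7, 9, 10} → MIN(price - stock)=-15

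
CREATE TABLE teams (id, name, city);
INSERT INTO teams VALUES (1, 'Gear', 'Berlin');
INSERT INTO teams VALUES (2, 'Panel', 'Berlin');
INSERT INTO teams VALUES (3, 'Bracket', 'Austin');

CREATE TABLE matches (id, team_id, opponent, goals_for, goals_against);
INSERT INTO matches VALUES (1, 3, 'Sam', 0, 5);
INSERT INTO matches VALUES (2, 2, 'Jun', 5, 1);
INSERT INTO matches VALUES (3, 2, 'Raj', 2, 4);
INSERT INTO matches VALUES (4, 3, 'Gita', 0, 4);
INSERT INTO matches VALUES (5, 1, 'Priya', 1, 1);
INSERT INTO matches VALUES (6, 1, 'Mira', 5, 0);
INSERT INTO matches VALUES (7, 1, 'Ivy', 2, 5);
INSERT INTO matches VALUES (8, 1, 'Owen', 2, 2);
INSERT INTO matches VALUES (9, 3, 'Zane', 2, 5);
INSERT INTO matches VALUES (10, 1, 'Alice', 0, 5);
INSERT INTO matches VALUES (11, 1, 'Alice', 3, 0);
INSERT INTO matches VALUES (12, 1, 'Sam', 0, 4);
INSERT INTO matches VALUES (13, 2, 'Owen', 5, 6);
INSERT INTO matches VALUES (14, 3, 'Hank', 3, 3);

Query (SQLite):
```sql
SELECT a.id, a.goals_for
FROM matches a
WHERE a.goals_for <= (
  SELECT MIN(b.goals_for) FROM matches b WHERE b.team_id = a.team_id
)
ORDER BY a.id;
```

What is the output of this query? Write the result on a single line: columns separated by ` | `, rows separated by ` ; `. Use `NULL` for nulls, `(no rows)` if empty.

For each matches row a, compute MIN(goals_for) over rows sharing a.team_id.
Keep row a if a.goals_for <= that per-group MIN.
  team_id=1: MIN(goals_for) = 0
  team_id=2: MIN(goals_for) = 2
  team_id=3: MIN(goals_for) = 0

1 | 0 ; 3 | 2 ; 4 | 0 ; 10 | 0 ; 12 | 0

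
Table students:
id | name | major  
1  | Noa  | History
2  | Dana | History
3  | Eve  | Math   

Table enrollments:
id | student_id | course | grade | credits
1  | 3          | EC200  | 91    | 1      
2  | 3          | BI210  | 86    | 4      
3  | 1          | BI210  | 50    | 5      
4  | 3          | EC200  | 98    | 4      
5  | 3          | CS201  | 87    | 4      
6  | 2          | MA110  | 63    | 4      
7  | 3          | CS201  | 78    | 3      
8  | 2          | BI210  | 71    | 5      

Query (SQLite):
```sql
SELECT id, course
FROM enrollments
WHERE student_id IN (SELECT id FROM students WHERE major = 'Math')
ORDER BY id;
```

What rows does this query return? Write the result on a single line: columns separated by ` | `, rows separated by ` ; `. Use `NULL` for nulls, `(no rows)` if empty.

Inner query: students.id where major = 'Math'.
Outer: keep enrollments rows whose student_id is in that set.
Inner query → {3}

1 | EC200 ; 2 | BI210 ; 4 | EC200 ; 5 | CS201 ; 7 | CS201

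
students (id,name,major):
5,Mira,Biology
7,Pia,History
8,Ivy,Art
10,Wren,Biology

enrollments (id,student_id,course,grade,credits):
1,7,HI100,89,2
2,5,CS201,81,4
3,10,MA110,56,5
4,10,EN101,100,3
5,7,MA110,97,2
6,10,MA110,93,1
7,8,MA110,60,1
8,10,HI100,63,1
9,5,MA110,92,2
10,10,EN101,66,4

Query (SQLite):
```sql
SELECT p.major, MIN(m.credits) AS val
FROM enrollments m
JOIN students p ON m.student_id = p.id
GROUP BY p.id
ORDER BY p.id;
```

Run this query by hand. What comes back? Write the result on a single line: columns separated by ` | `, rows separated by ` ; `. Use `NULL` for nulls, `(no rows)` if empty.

Join each enrollments row to its students via student_id.
Group joined rows by students.id; compute MIN(m.credits) per group.
  5: ids {2, 9} → MIN(m.credits)=2
  7: ids {1, 5} → MIN(m.credits)=2
  8: ids {7} → MIN(m.credits)=1
  10: ids {3, 4, 6, 8, 10} → MIN(m.credits)=1

Biology | 2 ; History | 2 ; Art | 1 ; Biology | 1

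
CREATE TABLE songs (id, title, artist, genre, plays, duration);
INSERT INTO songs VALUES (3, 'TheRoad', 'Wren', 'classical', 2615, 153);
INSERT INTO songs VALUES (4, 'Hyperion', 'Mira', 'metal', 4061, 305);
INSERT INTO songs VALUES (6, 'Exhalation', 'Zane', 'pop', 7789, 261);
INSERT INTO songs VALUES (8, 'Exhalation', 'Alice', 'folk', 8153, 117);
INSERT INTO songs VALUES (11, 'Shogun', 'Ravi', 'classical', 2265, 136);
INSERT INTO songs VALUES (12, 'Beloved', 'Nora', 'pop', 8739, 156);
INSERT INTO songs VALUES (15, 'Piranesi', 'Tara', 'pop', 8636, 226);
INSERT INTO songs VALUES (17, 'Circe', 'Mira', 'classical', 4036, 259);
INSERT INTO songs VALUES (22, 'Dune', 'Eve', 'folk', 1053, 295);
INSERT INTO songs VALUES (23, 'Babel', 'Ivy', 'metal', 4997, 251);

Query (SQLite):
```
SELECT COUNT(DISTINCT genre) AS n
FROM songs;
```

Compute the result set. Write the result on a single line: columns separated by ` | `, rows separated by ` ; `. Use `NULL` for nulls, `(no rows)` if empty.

Count distinct non-NULL genre values.

4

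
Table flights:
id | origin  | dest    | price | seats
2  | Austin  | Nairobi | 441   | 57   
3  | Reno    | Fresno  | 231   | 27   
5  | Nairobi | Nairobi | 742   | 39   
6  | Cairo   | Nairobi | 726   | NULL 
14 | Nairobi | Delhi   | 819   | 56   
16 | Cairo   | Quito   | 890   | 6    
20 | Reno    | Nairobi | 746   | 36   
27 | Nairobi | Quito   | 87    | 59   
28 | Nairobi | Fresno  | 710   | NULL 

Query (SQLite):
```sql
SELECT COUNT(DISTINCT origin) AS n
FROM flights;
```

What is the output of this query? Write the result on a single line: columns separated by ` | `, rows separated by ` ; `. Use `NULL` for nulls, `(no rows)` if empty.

Count distinct non-NULL origin values.

4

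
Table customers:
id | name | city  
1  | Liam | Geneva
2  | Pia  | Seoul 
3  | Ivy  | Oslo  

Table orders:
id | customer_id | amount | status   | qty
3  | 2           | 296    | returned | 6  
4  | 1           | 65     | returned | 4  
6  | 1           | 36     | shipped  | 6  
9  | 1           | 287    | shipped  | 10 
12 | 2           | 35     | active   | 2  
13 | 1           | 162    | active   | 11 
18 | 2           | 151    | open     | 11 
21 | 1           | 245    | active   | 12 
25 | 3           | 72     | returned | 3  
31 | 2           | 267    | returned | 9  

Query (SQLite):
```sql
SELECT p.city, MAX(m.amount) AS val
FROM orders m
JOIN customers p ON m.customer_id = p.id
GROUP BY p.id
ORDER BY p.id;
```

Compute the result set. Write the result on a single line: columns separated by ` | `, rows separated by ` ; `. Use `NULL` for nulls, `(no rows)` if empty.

Join each orders row to its customers via customer_id.
Group joined rows by customers.id; compute MAX(m.amount) per group.
  1: ids {4, 6, 9, 13, 21} → MAX(m.amount)=287
  2: ids {3, 12, 18, 31} → MAX(m.amount)=296
  3: ids {25} → MAX(m.amount)=72

Geneva | 287 ; Seoul | 296 ; Oslo | 72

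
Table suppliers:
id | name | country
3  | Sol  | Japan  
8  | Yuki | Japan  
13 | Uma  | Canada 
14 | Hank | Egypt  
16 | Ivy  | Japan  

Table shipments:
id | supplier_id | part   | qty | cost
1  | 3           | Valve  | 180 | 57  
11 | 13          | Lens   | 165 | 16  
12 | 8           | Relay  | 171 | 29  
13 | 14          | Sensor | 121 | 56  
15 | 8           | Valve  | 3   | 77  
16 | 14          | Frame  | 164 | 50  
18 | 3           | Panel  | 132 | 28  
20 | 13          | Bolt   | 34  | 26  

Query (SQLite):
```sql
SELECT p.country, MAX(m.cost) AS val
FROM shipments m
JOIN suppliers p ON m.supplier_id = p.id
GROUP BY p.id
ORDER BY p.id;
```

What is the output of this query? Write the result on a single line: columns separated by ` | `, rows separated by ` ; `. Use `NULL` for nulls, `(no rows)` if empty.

Join each shipments row to its suppliers via supplier_id.
Group joined rows by suppliers.id; compute MAX(m.cost) per group.
  3: ids {1, 18} → MAX(m.cost)=57
  8: ids {12, 15} → MAX(m.cost)=77
  13: ids {11, 20} → MAX(m.cost)=26
  14: ids {13, 16} → MAX(m.cost)=56

Japan | 57 ; Japan | 77 ; Canada | 26 ; Egypt | 56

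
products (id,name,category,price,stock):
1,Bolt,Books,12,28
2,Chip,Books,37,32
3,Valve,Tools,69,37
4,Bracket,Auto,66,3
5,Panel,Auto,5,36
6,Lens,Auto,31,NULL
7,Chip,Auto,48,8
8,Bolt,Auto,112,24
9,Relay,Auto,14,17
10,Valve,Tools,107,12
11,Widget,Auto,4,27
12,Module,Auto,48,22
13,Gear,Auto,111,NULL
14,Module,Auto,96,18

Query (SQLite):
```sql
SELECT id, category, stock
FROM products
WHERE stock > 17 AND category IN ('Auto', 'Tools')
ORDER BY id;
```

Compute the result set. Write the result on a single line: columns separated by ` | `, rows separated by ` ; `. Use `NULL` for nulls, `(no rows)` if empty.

3 | Tools | 37 ; 5 | Auto | 36 ; 8 | Auto | 24 ; 11 | Auto | 27 ; 12 | Auto | 22 ; 14 | Auto | 18

stock > 17: ids {1, 2, 3, 5, 8, 11, 12, 14}
category IN ('Auto', 'Tools'): ids {3, 4, 5, 6, 7, 8, 9, 10, 11, 12, 13, 14}
Combine with AND.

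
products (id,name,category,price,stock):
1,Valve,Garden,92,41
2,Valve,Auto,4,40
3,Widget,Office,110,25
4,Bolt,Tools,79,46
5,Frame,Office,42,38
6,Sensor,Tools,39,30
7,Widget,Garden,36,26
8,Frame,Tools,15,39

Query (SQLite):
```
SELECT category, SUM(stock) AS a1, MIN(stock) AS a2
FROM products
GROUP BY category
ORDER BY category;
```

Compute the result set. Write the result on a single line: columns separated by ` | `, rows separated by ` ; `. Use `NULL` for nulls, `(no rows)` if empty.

Group products by category.
Per group compute: SUM(stock), MIN(stock).
  Auto: ids {2} → SUM(stock)=40, MIN(stock)=40
  Garden: ids {1, 7} → SUM(stock)=67, MIN(stock)=26
  Office: ids {3, 5} → SUM(stock)=63, MIN(stock)=25
  Tools: ids {4, 6, 8} → SUM(stock)=115, MIN(stock)=30

Auto | 40 | 40 ; Garden | 67 | 26 ; Office | 63 | 25 ; Tools | 115 | 30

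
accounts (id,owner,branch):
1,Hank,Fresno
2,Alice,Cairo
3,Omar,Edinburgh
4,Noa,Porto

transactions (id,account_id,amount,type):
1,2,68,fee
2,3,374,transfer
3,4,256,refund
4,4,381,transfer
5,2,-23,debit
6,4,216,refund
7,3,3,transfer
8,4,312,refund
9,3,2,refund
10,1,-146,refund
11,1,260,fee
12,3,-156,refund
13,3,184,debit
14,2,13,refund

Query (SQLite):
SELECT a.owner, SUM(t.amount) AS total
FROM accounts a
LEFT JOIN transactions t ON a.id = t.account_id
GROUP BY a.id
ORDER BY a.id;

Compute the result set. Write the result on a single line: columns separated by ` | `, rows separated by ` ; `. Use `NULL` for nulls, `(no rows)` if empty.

Hank | 114 ; Alice | 58 ; Omar | 407 ; Noa | 1165

LEFT JOIN keeps every accounts row; unmatched ones get NULL for transactions columns.
Group by accounts.id and compute SUM(t.amount). SUM over an all-NULL group is NULL.
  1: ids {10, 11} → SUM(t.amount)=114
  2: ids {1, 5, 14} → SUM(t.amount)=58
  3: ids {2, 7, 9, 12, 13} → SUM(t.amount)=407
  4: ids {3, 4, 6, 8} → SUM(t.amount)=1165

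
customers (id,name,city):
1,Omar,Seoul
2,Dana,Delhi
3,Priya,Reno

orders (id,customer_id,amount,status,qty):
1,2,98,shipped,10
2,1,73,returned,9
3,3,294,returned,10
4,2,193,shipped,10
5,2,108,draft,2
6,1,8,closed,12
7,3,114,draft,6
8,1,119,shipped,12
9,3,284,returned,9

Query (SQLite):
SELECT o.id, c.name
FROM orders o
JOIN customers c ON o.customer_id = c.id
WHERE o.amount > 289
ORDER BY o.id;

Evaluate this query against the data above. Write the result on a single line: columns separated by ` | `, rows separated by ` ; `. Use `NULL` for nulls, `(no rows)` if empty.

3 | Priya

Each orders row matches the customers row where customer_id = customers.id.
Then keep rows with o.amount > 289.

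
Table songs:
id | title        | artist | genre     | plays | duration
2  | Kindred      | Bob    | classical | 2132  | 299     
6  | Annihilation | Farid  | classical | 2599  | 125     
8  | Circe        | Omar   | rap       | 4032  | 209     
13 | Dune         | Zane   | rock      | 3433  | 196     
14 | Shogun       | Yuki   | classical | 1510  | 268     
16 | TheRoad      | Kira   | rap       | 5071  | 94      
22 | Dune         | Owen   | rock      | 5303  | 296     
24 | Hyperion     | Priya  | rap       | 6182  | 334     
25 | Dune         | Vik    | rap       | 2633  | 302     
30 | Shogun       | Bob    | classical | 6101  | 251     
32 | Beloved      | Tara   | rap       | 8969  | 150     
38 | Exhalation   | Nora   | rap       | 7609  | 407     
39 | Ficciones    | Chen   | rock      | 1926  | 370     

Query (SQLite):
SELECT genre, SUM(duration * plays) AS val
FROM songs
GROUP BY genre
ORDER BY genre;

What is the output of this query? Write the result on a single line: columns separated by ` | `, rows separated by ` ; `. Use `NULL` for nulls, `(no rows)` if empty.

For each row compute duration * plays.
Group by genre; take SUM of the expression per group.
  classical: ids {2, 6, 14, 30} → SUM(duration * plays)=2898374
  rap: ids {8, 16, 24, 25, 32, 38} → SUM(duration * plays)=8621529
  rock: ids {13, 22, 39} → SUM(duration * plays)=2955176

classical | 2898374 ; rap | 8621529 ; rock | 2955176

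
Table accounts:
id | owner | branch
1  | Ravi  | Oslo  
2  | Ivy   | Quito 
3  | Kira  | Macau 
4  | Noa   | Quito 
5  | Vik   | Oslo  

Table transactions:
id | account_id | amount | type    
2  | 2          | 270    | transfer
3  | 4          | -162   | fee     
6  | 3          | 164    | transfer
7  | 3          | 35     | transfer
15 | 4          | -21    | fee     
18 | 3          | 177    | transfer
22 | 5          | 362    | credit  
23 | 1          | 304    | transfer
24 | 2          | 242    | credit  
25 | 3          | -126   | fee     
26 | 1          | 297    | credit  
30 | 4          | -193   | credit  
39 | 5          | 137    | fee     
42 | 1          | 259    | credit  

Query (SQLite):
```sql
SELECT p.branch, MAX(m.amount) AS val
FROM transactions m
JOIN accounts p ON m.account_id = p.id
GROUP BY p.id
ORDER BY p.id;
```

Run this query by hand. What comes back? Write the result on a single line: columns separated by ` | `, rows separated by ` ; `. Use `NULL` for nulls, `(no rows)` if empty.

Oslo | 304 ; Quito | 270 ; Macau | 177 ; Quito | -21 ; Oslo | 362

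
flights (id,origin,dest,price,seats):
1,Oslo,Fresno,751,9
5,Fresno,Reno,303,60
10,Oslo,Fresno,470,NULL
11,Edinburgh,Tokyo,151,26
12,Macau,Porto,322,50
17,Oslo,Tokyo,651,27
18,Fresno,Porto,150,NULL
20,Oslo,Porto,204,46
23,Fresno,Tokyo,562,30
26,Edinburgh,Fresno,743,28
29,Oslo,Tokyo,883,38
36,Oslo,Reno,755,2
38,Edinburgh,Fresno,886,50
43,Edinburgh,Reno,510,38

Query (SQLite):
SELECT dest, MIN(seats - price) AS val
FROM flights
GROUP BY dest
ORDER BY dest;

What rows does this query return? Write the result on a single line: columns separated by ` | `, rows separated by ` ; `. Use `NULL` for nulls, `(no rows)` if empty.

For each row compute seats - price.
Group by dest; take MIN of the expression per group.
  Fresno: ids {1, 10, 26, 38} → MIN(seats - price)=-836
  Porto: ids {12, 18, 20} → MIN(seats - price)=-272
  Reno: ids {5, 36, 43} → MIN(seats - price)=-753
  Tokyo: ids {11, 17, 23, 29} → MIN(seats - price)=-845

Fresno | -836 ; Porto | -272 ; Reno | -753 ; Tokyo | -845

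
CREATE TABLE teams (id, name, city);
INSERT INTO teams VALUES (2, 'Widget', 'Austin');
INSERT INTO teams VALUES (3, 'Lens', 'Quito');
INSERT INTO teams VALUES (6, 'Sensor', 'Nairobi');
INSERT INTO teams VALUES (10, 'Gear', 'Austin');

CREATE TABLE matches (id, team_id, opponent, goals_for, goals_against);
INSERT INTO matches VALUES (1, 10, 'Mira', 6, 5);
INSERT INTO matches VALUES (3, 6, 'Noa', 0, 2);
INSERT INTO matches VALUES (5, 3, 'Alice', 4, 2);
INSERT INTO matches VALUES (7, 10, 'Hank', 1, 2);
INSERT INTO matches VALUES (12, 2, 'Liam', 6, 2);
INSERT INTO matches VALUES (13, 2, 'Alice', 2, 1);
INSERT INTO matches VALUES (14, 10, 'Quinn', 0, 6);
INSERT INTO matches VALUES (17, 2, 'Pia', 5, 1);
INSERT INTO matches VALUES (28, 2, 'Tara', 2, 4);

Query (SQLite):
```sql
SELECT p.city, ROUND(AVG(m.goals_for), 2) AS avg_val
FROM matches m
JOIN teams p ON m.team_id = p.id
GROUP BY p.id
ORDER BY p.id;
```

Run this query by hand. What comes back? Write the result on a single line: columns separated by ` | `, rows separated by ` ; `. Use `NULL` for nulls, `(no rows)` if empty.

Austin | 3.75 ; Quito | 4 ; Nairobi | 0 ; Austin | 2.33

Join each matches row to its teams via team_id.
Group joined rows by teams.id; compute ROUND(AVG(m.goals_for), 2) per group.
  2: ids {12, 13, 17, 28} → ROUND(AVG(m.goals_for), 2)=3.75
  3: ids {5} → ROUND(AVG(m.goals_for), 2)=4
  6: ids {3} → ROUND(AVG(m.goals_for), 2)=0
  10: ids {1, 7, 14} → ROUND(AVG(m.goals_for), 2)=2.33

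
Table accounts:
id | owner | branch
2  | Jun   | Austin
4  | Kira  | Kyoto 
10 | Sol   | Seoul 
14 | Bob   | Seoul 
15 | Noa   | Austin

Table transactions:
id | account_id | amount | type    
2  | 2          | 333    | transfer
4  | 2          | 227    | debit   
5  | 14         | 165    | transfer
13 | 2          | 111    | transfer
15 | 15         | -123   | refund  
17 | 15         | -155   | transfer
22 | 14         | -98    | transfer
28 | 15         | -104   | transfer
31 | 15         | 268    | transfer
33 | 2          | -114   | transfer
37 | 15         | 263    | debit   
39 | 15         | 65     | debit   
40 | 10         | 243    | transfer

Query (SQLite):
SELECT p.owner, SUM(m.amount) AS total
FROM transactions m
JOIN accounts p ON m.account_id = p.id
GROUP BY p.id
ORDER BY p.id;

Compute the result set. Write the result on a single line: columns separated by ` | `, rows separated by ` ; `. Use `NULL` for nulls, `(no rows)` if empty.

Join each transactions row to its accounts via account_id.
Group joined rows by accounts.id; compute SUM(m.amount) per group.
  2: ids {2, 4, 13, 33} → SUM(m.amount)=557
  10: ids {40} → SUM(m.amount)=243
  14: ids {5, 22} → SUM(m.amount)=67
  15: ids {15, 17, 28, 31, 37, 39} → SUM(m.amount)=214

Jun | 557 ; Sol | 243 ; Bob | 67 ; Noa | 214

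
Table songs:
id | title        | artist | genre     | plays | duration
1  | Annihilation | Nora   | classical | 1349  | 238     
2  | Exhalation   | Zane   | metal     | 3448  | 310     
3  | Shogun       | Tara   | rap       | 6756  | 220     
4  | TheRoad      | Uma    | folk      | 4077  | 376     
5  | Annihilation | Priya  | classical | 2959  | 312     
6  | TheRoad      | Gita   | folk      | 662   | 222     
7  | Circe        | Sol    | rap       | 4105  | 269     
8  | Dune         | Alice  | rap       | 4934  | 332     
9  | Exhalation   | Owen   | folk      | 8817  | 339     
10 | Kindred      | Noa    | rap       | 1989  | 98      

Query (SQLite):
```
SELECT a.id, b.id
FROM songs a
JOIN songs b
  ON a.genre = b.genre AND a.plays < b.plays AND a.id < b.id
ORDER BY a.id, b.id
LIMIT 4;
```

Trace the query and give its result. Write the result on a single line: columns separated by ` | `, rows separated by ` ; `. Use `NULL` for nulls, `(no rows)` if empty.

1 | 5 ; 4 | 9 ; 6 | 9 ; 7 | 8

Pairs (a,b) with same genre, a.plays < b.plays, a.id < b.id.
genre groups: classical:{1,5} folk:{4,6,9} metal:{2} rap:{3,7,8,10}
Ordered by (a.id, b.id); first 4.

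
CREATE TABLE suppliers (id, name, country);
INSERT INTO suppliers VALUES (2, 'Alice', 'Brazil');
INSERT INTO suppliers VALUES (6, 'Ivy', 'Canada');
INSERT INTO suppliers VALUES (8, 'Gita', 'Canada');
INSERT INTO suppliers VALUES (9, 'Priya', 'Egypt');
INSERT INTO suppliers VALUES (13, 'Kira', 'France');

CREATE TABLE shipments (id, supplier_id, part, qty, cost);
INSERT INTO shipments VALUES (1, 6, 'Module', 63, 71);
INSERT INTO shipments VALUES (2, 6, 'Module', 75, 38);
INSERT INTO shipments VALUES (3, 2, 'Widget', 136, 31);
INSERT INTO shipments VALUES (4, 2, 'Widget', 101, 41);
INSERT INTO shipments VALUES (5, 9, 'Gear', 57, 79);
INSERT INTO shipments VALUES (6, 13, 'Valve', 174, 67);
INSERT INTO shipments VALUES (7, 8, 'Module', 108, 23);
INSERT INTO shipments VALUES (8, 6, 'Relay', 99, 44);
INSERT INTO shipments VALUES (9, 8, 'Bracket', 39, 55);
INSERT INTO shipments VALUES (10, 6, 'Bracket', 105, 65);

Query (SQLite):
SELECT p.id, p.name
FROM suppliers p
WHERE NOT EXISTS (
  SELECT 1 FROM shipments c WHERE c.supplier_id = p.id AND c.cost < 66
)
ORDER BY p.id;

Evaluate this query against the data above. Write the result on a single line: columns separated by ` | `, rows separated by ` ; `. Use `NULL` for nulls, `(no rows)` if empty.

9 | Priya ; 13 | Kira

For each suppliers row, check whether any shipments with matching supplier_id has cost < 66.
Keep rows where that is false.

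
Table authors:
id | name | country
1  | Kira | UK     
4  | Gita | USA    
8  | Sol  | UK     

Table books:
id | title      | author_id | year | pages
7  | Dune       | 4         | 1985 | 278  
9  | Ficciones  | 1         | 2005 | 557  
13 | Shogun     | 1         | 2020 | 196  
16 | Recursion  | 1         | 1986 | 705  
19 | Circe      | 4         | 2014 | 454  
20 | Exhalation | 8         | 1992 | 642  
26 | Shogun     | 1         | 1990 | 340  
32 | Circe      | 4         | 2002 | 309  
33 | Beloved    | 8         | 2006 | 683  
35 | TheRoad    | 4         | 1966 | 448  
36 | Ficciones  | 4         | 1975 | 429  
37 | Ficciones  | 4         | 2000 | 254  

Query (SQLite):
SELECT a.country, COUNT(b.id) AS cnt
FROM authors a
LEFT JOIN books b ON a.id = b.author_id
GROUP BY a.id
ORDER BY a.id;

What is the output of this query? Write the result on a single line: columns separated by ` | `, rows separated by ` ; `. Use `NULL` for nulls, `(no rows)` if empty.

LEFT JOIN keeps every authors row; unmatched ones get NULL for books columns.
Group by authors.id and compute COUNT(b.id). COUNT(col) of an all-NULL group is 0.
  1: ids {9, 13, 16, 26} → COUNT(b.id)=4
  4: ids {7, 19, 32, 35, 36, 37} → COUNT(b.id)=6
  8: ids {20, 33} → COUNT(b.id)=2

UK | 4 ; USA | 6 ; UK | 2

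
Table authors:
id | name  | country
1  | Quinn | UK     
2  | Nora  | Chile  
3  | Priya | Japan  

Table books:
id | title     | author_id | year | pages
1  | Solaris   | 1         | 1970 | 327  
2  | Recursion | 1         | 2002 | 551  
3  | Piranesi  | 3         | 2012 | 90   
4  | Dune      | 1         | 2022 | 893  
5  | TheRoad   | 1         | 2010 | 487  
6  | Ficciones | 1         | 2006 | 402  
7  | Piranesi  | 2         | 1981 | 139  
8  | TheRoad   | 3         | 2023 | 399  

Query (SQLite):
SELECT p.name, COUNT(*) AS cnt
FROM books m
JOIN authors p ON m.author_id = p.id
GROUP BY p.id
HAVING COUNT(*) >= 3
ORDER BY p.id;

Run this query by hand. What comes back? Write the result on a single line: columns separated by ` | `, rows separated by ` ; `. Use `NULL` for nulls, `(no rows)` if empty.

Join each books row to its authors via author_id.
Group joined rows by authors.id; compute COUNT(*) per group.
HAVING: keep groups with count ≥ 3.
  1: ids {1, 2, 4, 5, 6} → COUNT(*)=5
  2: ids {7} → COUNT(*)=1
  3: ids {3, 8} → COUNT(*)=2

Quinn | 5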